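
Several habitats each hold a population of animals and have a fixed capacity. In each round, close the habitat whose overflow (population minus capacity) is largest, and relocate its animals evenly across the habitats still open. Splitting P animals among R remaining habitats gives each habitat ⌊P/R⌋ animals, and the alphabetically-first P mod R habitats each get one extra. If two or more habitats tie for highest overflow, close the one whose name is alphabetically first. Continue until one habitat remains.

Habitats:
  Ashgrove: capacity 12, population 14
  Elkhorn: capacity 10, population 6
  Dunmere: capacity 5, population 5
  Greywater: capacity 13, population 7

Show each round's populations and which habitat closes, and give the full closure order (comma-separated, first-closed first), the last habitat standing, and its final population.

Closure order: Ashgrove, Dunmere, Elkhorn
Last habitat: Greywater with 32 animals

Round 1: Ashgrove=14 Dunmere=5 Elkhorn=6 Greywater=7 → close Ashgrove (overflow 2)
  14÷3 = 4 each, +1 to first 2
Round 2: Dunmere=10 Elkhorn=11 Greywater=11 → close Dunmere (overflow 5)
  10÷2 = 5 each, +1 to first 0
Round 3: Elkhorn=16 Greywater=16 → close Elkhorn (overflow 6)
  16÷1 = 16 each, +1 to first 0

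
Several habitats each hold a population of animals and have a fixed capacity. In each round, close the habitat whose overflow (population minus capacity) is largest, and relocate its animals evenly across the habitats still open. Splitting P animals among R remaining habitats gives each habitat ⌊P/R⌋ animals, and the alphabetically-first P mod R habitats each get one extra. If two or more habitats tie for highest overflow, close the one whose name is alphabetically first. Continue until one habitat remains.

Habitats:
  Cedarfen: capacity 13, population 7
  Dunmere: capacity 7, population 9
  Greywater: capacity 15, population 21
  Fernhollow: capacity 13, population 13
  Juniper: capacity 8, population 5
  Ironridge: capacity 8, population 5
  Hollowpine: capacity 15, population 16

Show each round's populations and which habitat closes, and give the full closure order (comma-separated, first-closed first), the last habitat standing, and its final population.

Closure order: Greywater, Dunmere, Fernhollow, Hollowpine, Ironridge, Juniper
Last habitat: Cedarfen with 76 animals

Round 1: Cedarfen=7 Dunmere=9 Fernhollow=13 Greywater=21 Hollowpine=16 Ironridge=5 Juniper=5 → close Greywater (overflow 6)
  21÷6 = 3 each, +1 to first 3
Round 2: Cedarfen=11 Dunmere=13 Fernhollow=17 Hollowpine=19 Ironridge=8 Juniper=8 → close Dunmere (overflow 6)
  13÷5 = 2 each, +1 to first 3
Round 3: Cedarfen=14 Fernhollow=20 Hollowpine=22 Ironridge=10 Juniper=10 → close Fernhollow (overflow 7)
  20÷4 = 5 each, +1 to first 0
Round 4: Cedarfen=19 Hollowpine=27 Ironridge=15 Juniper=15 → close Hollowpine (overflow 12)
  27÷3 = 9 each, +1 to first 0
Round 5: Cedarfen=28 Ironridge=24 Juniper=24 → close Ironridge (overflow 16)
  24÷2 = 12 each, +1 to first 0
Round 6: Cedarfen=40 Juniper=36 → close Juniper (overflow 28)
  36÷1 = 36 each, +1 to first 0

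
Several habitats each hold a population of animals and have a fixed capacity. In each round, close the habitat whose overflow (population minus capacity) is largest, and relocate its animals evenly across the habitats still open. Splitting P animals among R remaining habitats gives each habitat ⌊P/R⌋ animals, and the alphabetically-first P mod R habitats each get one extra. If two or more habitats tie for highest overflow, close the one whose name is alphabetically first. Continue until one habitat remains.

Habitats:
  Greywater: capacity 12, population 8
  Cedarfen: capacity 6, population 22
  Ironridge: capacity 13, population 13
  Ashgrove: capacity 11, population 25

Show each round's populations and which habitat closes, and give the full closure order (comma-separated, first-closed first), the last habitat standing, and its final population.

Round 1: Ashgrove=25 Cedarfen=22 Greywater=8 Ironridge=13 → close Cedarfen (overflow 16)
  22÷3 = 7 each, +1 to first 1
Round 2: Ashgrove=33 Greywater=15 Ironridge=20 → close Ashgrove (overflow 22)
  33÷2 = 16 each, +1 to first 1
Round 3: Greywater=32 Ironridge=36 → close Ironridge (overflow 23)
  36÷1 = 36 each, +1 to first 0

Closure order: Cedarfen, Ashgrove, Ironridge
Last habitat: Greywater with 68 animals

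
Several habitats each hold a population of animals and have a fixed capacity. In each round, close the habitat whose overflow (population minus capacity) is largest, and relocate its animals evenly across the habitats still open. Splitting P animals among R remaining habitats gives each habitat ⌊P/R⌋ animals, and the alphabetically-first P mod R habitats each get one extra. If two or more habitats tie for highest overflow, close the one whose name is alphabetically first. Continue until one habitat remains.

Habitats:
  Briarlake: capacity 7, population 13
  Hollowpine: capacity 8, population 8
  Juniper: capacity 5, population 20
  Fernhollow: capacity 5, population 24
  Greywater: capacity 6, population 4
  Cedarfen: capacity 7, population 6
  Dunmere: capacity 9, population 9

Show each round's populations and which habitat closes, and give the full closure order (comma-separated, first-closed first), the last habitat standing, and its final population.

Round 1: Briarlake=13 Cedarfen=6 Dunmere=9 Fernhollow=24 Greywater=4 Hollowpine=8 Juniper=20 → close Fernhollow (overflow 19)
  24÷6 = 4 each, +1 to first 0
Round 2: Briarlake=17 Cedarfen=10 Dunmere=13 Greywater=8 Hollowpine=12 Juniper=24 → close Juniper (overflow 19)
  24÷5 = 4 each, +1 to first 4
Round 3: Briarlake=22 Cedarfen=15 Dunmere=18 Greywater=13 Hollowpine=16 → close Briarlake (overflow 15)
  22÷4 = 5 each, +1 to first 2
Round 4: Cedarfen=21 Dunmere=24 Greywater=18 Hollowpine=21 → close Dunmere (overflow 15)
  24÷3 = 8 each, +1 to first 0
Round 5: Cedarfen=29 Greywater=26 Hollowpine=29 → close Cedarfen (overflow 22)
  29÷2 = 14 each, +1 to first 1
Round 6: Greywater=41 Hollowpine=43 → close Greywater (overflow 35)
  41÷1 = 41 each, +1 to first 0

Closure order: Fernhollow, Juniper, Briarlake, Dunmere, Cedarfen, Greywater
Last habitat: Hollowpine with 84 animals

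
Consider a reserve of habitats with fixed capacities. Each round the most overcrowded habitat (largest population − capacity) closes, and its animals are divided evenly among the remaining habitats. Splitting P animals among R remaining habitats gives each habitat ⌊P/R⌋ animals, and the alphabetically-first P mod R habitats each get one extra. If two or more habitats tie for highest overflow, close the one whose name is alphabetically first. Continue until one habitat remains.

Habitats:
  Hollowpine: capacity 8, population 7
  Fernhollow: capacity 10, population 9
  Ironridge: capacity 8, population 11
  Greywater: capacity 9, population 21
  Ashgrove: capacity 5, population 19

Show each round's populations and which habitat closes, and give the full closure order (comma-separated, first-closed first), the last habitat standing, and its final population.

Closure order: Ashgrove, Greywater, Ironridge, Fernhollow
Last habitat: Hollowpine with 67 animals

Round 1: Ashgrove=19 Fernhollow=9 Greywater=21 Hollowpine=7 Ironridge=11 → close Ashgrove (overflow 14)
  19÷4 = 4 each, +1 to first 3
Round 2: Fernhollow=14 Greywater=26 Hollowpine=12 Ironridge=15 → close Greywater (overflow 17)
  26÷3 = 8 each, +1 to first 2
Round 3: Fernhollow=23 Hollowpine=21 Ironridge=23 → close Ironridge (overflow 15)
  23÷2 = 11 each, +1 to first 1
Round 4: Fernhollow=35 Hollowpine=32 → close Fernhollow (overflow 25)
  35÷1 = 35 each, +1 to first 0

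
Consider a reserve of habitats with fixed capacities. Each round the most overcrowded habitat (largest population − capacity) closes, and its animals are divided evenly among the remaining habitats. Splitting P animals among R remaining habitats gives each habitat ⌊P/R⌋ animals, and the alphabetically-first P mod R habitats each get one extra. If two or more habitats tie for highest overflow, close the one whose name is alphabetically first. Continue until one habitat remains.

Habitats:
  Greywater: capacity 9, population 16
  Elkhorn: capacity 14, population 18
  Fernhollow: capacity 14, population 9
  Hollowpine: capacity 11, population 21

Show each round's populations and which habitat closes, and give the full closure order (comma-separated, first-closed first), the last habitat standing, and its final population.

Round 1: Elkhorn=18 Fernhollow=9 Greywater=16 Hollowpine=21 → close Hollowpine (overflow 10)
  21÷3 = 7 each, +1 to first 0
Round 2: Elkhorn=25 Fernhollow=16 Greywater=23 → close Greywater (overflow 14)
  23÷2 = 11 each, +1 to first 1
Round 3: Elkhorn=37 Fernhollow=27 → close Elkhorn (overflow 23)
  37÷1 = 37 each, +1 to first 0

Closure order: Hollowpine, Greywater, Elkhorn
Last habitat: Fernhollow with 64 animals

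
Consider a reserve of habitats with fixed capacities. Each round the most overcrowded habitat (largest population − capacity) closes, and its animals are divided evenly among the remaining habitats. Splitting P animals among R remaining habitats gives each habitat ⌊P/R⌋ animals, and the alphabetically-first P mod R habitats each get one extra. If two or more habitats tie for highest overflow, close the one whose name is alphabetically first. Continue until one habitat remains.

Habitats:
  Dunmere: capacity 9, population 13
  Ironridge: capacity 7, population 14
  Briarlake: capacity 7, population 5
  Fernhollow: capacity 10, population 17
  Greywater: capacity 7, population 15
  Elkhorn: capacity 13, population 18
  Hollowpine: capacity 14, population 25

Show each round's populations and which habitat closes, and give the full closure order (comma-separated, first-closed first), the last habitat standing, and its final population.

Round 1: Briarlake=5 Dunmere=13 Elkhorn=18 Fernhollow=17 Greywater=15 Hollowpine=25 Ironridge=14 → close Hollowpine (overflow 11)
  25÷6 = 4 each, +1 to first 1
Round 2: Briarlake=10 Dunmere=17 Elkhorn=22 Fernhollow=21 Greywater=19 Ironridge=18 → close Greywater (overflow 12)
  19÷5 = 3 each, +1 to first 4
Round 3: Briarlake=14 Dunmere=21 Elkhorn=26 Fernhollow=25 Ironridge=21 → close Fernhollow (overflow 15)
  25÷4 = 6 each, +1 to first 1
Round 4: Briarlake=21 Dunmere=27 Elkhorn=32 Ironridge=27 → close Ironridge (overflow 20)
  27÷3 = 9 each, +1 to first 0
Round 5: Briarlake=30 Dunmere=36 Elkhorn=41 → close Elkhorn (overflow 28)
  41÷2 = 20 each, +1 to first 1
Round 6: Briarlake=51 Dunmere=56 → close Dunmere (overflow 47)
  56÷1 = 56 each, +1 to first 0

Closure order: Hollowpine, Greywater, Fernhollow, Ironridge, Elkhorn, Dunmere
Last habitat: Briarlake with 107 animals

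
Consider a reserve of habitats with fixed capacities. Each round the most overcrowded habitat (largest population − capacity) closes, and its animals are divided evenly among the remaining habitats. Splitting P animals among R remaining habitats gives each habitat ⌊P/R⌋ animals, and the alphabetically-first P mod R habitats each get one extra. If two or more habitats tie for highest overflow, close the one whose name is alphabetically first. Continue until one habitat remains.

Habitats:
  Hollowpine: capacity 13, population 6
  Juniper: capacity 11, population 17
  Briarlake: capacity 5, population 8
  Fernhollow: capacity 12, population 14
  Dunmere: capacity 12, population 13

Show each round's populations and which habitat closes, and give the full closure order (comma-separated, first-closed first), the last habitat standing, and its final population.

Round 1: Briarlake=8 Dunmere=13 Fernhollow=14 Hollowpine=6 Juniper=17 → close Juniper (overflow 6)
  17÷4 = 4 each, +1 to first 1
Round 2: Briarlake=13 Dunmere=17 Fernhollow=18 Hollowpine=10 → close Briarlake (overflow 8)
  13÷3 = 4 each, +1 to first 1
Round 3: Dunmere=22 Fernhollow=22 Hollowpine=14 → close Dunmere (overflow 10)
  22÷2 = 11 each, +1 to first 0
Round 4: Fernhollow=33 Hollowpine=25 → close Fernhollow (overflow 21)
  33÷1 = 33 each, +1 to first 0

Closure order: Juniper, Briarlake, Dunmere, Fernhollow
Last habitat: Hollowpine with 58 animals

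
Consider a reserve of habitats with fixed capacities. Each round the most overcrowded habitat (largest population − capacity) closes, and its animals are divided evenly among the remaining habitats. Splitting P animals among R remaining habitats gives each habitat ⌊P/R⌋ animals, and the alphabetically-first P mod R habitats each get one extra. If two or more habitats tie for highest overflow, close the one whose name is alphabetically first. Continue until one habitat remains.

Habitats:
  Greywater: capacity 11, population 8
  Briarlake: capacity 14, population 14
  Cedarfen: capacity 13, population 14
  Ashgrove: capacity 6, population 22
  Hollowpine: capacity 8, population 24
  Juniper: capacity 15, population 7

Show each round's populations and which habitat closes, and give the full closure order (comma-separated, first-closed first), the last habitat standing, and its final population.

Round 1: Ashgrove=22 Briarlake=14 Cedarfen=14 Greywater=8 Hollowpine=24 Juniper=7 → close Ashgrove (overflow 16)
  22÷5 = 4 each, +1 to first 2
Round 2: Briarlake=19 Cedarfen=19 Greywater=12 Hollowpine=28 Juniper=11 → close Hollowpine (overflow 20)
  28÷4 = 7 each, +1 to first 0
Round 3: Briarlake=26 Cedarfen=26 Greywater=19 Juniper=18 → close Cedarfen (overflow 13)
  26÷3 = 8 each, +1 to first 2
Round 4: Briarlake=35 Greywater=28 Juniper=26 → close Briarlake (overflow 21)
  35÷2 = 17 each, +1 to first 1
Round 5: Greywater=46 Juniper=43 → close Greywater (overflow 35)
  46÷1 = 46 each, +1 to first 0

Closure order: Ashgrove, Hollowpine, Cedarfen, Briarlake, Greywater
Last habitat: Juniper with 89 animals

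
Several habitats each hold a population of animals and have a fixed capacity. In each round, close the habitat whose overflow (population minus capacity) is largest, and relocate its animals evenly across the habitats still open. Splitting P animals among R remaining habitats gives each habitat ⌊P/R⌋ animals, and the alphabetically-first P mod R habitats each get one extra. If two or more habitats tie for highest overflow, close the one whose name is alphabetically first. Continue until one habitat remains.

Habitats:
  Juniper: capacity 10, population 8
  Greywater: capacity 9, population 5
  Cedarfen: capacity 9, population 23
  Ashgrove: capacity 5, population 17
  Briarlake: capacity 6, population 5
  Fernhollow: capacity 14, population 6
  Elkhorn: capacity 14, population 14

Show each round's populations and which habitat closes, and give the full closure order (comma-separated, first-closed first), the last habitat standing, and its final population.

Closure order: Cedarfen, Ashgrove, Briarlake, Elkhorn, Greywater, Juniper
Last habitat: Fernhollow with 78 animals

Round 1: Ashgrove=17 Briarlake=5 Cedarfen=23 Elkhorn=14 Fernhollow=6 Greywater=5 Juniper=8 → close Cedarfen (overflow 14)
  23÷6 = 3 each, +1 to first 5
Round 2: Ashgrove=21 Briarlake=9 Elkhorn=18 Fernhollow=10 Greywater=9 Juniper=11 → close Ashgrove (overflow 16)
  21÷5 = 4 each, +1 to first 1
Round 3: Briarlake=14 Elkhorn=22 Fernhollow=14 Greywater=13 Juniper=15 → close Briarlake (overflow 8)
  14÷4 = 3 each, +1 to first 2
Round 4: Elkhorn=26 Fernhollow=18 Greywater=16 Juniper=18 → close Elkhorn (overflow 12)
  26÷3 = 8 each, +1 to first 2
Round 5: Fernhollow=27 Greywater=25 Juniper=26 → close Greywater (overflow 16)
  25÷2 = 12 each, +1 to first 1
Round 6: Fernhollow=40 Juniper=38 → close Juniper (overflow 28)
  38÷1 = 38 each, +1 to first 0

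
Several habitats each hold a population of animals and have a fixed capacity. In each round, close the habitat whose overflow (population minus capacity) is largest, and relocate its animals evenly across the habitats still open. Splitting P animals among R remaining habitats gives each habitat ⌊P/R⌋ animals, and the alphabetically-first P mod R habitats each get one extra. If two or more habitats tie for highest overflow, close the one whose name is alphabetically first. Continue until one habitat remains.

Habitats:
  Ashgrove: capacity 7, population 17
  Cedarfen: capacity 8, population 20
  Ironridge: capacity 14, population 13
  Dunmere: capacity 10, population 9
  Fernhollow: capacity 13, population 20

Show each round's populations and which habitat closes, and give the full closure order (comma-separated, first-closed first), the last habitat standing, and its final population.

Round 1: Ashgrove=17 Cedarfen=20 Dunmere=9 Fernhollow=20 Ironridge=13 → close Cedarfen (overflow 12)
  20÷4 = 5 each, +1 to first 0
Round 2: Ashgrove=22 Dunmere=14 Fernhollow=25 Ironridge=18 → close Ashgrove (overflow 15)
  22÷3 = 7 each, +1 to first 1
Round 3: Dunmere=22 Fernhollow=32 Ironridge=25 → close Fernhollow (overflow 19)
  32÷2 = 16 each, +1 to first 0
Round 4: Dunmere=38 Ironridge=41 → close Dunmere (overflow 28)
  38÷1 = 38 each, +1 to first 0

Closure order: Cedarfen, Ashgrove, Fernhollow, Dunmere
Last habitat: Ironridge with 79 animals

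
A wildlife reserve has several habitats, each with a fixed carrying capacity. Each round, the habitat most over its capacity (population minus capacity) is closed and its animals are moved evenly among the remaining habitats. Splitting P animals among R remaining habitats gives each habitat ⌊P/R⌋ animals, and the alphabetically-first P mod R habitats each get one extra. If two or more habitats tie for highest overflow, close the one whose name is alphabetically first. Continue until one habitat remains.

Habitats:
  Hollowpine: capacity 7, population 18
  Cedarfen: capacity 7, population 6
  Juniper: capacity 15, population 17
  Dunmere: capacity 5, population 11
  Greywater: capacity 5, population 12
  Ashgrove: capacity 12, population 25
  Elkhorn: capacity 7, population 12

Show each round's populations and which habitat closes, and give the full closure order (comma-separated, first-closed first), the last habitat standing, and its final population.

Closure order: Ashgrove, Hollowpine, Dunmere, Greywater, Elkhorn, Cedarfen
Last habitat: Juniper with 101 animals

Round 1: Ashgrove=25 Cedarfen=6 Dunmere=11 Elkhorn=12 Greywater=12 Hollowpine=18 Juniper=17 → close Ashgrove (overflow 13)
  25÷6 = 4 each, +1 to first 1
Round 2: Cedarfen=11 Dunmere=15 Elkhorn=16 Greywater=16 Hollowpine=22 Juniper=21 → close Hollowpine (overflow 15)
  22÷5 = 4 each, +1 to first 2
Round 3: Cedarfen=16 Dunmere=20 Elkhorn=20 Greywater=20 Juniper=25 → close Dunmere (overflow 15)
  20÷4 = 5 each, +1 to first 0
Round 4: Cedarfen=21 Elkhorn=25 Greywater=25 Juniper=30 → close Greywater (overflow 20)
  25÷3 = 8 each, +1 to first 1
Round 5: Cedarfen=30 Elkhorn=33 Juniper=38 → close Elkhorn (overflow 26)
  33÷2 = 16 each, +1 to first 1
Round 6: Cedarfen=47 Juniper=54 → close Cedarfen (overflow 40)
  47÷1 = 47 each, +1 to first 0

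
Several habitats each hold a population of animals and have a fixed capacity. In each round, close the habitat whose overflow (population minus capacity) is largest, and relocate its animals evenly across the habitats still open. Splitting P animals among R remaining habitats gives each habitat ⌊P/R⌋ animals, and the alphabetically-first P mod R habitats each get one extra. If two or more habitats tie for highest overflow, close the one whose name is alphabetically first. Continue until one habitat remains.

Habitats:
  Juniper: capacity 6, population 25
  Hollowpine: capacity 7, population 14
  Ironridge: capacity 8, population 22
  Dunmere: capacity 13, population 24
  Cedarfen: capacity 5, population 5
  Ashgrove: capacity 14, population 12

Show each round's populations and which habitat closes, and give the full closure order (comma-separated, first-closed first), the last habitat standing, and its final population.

Round 1: Ashgrove=12 Cedarfen=5 Dunmere=24 Hollowpine=14 Ironridge=22 Juniper=25 → close Juniper (overflow 19)
  25÷5 = 5 each, +1 to first 0
Round 2: Ashgrove=17 Cedarfen=10 Dunmere=29 Hollowpine=19 Ironridge=27 → close Ironridge (overflow 19)
  27÷4 = 6 each, +1 to first 3
Round 3: Ashgrove=24 Cedarfen=17 Dunmere=36 Hollowpine=25 → close Dunmere (overflow 23)
  36÷3 = 12 each, +1 to first 0
Round 4: Ashgrove=36 Cedarfen=29 Hollowpine=37 → close Hollowpine (overflow 30)
  37÷2 = 18 each, +1 to first 1
Round 5: Ashgrove=55 Cedarfen=47 → close Cedarfen (overflow 42)
  47÷1 = 47 each, +1 to first 0

Closure order: Juniper, Ironridge, Dunmere, Hollowpine, Cedarfen
Last habitat: Ashgrove with 102 animals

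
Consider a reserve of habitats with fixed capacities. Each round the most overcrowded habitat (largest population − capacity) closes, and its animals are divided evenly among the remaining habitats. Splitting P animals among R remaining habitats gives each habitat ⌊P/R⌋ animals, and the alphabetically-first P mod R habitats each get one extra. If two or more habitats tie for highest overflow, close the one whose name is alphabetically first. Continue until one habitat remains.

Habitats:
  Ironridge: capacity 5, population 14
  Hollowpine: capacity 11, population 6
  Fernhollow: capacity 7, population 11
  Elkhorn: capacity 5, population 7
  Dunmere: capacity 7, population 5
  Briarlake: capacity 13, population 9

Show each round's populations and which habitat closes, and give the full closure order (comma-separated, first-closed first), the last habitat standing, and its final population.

Closure order: Ironridge, Fernhollow, Elkhorn, Dunmere, Briarlake
Last habitat: Hollowpine with 52 animals

Round 1: Briarlake=9 Dunmere=5 Elkhorn=7 Fernhollow=11 Hollowpine=6 Ironridge=14 → close Ironridge (overflow 9)
  14÷5 = 2 each, +1 to first 4
Round 2: Briarlake=12 Dunmere=8 Elkhorn=10 Fernhollow=14 Hollowpine=8 → close Fernhollow (overflow 7)
  14÷4 = 3 each, +1 to first 2
Round 3: Briarlake=16 Dunmere=12 Elkhorn=13 Hollowpine=11 → close Elkhorn (overflow 8)
  13÷3 = 4 each, +1 to first 1
Round 4: Briarlake=21 Dunmere=16 Hollowpine=15 → close Dunmere (overflow 9)
  16÷2 = 8 each, +1 to first 0
Round 5: Briarlake=29 Hollowpine=23 → close Briarlake (overflow 16)
  29÷1 = 29 each, +1 to first 0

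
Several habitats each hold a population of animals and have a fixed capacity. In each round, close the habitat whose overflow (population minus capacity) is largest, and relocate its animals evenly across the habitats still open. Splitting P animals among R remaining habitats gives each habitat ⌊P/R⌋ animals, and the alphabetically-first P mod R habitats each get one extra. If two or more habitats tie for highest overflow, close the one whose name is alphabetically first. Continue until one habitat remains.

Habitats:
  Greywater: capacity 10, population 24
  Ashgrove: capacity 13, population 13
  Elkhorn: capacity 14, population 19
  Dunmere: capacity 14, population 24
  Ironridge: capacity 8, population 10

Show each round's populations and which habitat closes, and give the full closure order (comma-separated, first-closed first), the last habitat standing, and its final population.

Closure order: Greywater, Dunmere, Elkhorn, Ironridge
Last habitat: Ashgrove with 90 animals

Round 1: Ashgrove=13 Dunmere=24 Elkhorn=19 Greywater=24 Ironridge=10 → close Greywater (overflow 14)
  24÷4 = 6 each, +1 to first 0
Round 2: Ashgrove=19 Dunmere=30 Elkhorn=25 Ironridge=16 → close Dunmere (overflow 16)
  30÷3 = 10 each, +1 to first 0
Round 3: Ashgrove=29 Elkhorn=35 Ironridge=26 → close Elkhorn (overflow 21)
  35÷2 = 17 each, +1 to first 1
Round 4: Ashgrove=47 Ironridge=43 → close Ironridge (overflow 35)
  43÷1 = 43 each, +1 to first 0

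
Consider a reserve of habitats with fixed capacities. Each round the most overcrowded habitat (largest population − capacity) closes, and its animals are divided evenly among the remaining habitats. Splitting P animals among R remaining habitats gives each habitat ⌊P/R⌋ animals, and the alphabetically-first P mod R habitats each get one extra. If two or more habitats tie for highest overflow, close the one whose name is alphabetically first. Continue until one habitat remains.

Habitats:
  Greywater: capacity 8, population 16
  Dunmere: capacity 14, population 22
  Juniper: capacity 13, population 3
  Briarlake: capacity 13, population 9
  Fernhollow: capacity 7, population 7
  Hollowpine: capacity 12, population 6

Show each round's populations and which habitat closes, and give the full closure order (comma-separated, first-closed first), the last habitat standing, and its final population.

Closure order: Dunmere, Greywater, Fernhollow, Briarlake, Hollowpine
Last habitat: Juniper with 63 animals

Round 1: Briarlake=9 Dunmere=22 Fernhollow=7 Greywater=16 Hollowpine=6 Juniper=3 → close Dunmere (overflow 8)
  22÷5 = 4 each, +1 to first 2
Round 2: Briarlake=14 Fernhollow=12 Greywater=20 Hollowpine=10 Juniper=7 → close Greywater (overflow 12)
  20÷4 = 5 each, +1 to first 0
Round 3: Briarlake=19 Fernhollow=17 Hollowpine=15 Juniper=12 → close Fernhollow (overflow 10)
  17÷3 = 5 each, +1 to first 2
Round 4: Briarlake=25 Hollowpine=21 Juniper=17 → close Briarlake (overflow 12)
  25÷2 = 12 each, +1 to first 1
Round 5: Hollowpine=34 Juniper=29 → close Hollowpine (overflow 22)
  34÷1 = 34 each, +1 to first 0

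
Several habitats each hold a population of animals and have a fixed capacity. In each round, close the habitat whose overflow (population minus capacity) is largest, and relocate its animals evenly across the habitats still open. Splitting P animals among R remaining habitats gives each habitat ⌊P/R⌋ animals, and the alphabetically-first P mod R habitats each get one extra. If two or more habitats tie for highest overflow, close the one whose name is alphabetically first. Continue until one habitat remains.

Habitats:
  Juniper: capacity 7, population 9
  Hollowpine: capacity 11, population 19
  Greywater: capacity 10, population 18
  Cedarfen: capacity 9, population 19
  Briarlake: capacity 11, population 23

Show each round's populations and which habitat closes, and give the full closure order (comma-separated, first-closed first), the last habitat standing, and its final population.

Closure order: Briarlake, Cedarfen, Greywater, Hollowpine
Last habitat: Juniper with 88 animals

Round 1: Briarlake=23 Cedarfen=19 Greywater=18 Hollowpine=19 Juniper=9 → close Briarlake (overflow 12)
  23÷4 = 5 each, +1 to first 3
Round 2: Cedarfen=25 Greywater=24 Hollowpine=25 Juniper=14 → close Cedarfen (overflow 16)
  25÷3 = 8 each, +1 to first 1
Round 3: Greywater=33 Hollowpine=33 Juniper=22 → close Greywater (overflow 23)
  33÷2 = 16 each, +1 to first 1
Round 4: Hollowpine=50 Juniper=38 → close Hollowpine (overflow 39)
  50÷1 = 50 each, +1 to first 0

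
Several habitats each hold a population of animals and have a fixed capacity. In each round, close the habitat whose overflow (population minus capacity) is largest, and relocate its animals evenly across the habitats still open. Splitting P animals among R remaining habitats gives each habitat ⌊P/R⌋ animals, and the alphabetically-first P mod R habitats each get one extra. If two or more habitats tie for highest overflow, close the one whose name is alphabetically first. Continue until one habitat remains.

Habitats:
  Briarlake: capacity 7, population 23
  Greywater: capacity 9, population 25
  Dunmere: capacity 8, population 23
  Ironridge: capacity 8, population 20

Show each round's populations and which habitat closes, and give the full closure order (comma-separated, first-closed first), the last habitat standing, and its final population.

Closure order: Briarlake, Greywater, Dunmere
Last habitat: Ironridge with 91 animals

Round 1: Briarlake=23 Dunmere=23 Greywater=25 Ironridge=20 → close Briarlake (overflow 16)
  23÷3 = 7 each, +1 to first 2
Round 2: Dunmere=31 Greywater=33 Ironridge=27 → close Greywater (overflow 24)
  33÷2 = 16 each, +1 to first 1
Round 3: Dunmere=48 Ironridge=43 → close Dunmere (overflow 40)
  48÷1 = 48 each, +1 to first 0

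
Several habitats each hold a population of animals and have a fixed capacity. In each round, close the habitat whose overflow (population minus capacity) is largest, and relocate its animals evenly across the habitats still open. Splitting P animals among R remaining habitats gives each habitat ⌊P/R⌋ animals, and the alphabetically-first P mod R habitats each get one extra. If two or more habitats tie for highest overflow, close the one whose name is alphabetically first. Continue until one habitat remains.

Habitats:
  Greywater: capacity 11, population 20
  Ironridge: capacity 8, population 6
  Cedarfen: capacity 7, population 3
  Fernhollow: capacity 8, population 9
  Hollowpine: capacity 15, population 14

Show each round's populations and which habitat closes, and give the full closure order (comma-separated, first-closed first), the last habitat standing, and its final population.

Round 1: Cedarfen=3 Fernhollow=9 Greywater=20 Hollowpine=14 Ironridge=6 → close Greywater (overflow 9)
  20÷4 = 5 each, +1 to first 0
Round 2: Cedarfen=8 Fernhollow=14 Hollowpine=19 Ironridge=11 → close Fernhollow (overflow 6)
  14÷3 = 4 each, +1 to first 2
Round 3: Cedarfen=13 Hollowpine=24 Ironridge=15 → close Hollowpine (overflow 9)
  24÷2 = 12 each, +1 to first 0
Round 4: Cedarfen=25 Ironridge=27 → close Ironridge (overflow 19)
  27÷1 = 27 each, +1 to first 0

Closure order: Greywater, Fernhollow, Hollowpine, Ironridge
Last habitat: Cedarfen with 52 animals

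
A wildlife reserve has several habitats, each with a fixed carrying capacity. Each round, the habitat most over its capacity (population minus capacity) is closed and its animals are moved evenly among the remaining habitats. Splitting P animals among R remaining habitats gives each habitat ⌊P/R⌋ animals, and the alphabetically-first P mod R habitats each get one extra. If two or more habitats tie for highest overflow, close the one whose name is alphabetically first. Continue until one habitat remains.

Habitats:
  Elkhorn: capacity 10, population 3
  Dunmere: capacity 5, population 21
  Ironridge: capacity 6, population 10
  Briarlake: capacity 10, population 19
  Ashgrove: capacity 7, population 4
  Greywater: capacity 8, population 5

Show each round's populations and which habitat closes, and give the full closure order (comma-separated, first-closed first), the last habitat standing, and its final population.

Round 1: Ashgrove=4 Briarlake=19 Dunmere=21 Elkhorn=3 Greywater=5 Ironridge=10 → close Dunmere (overflow 16)
  21÷5 = 4 each, +1 to first 1
Round 2: Ashgrove=9 Briarlake=23 Elkhorn=7 Greywater=9 Ironridge=14 → close Briarlake (overflow 13)
  23÷4 = 5 each, +1 to first 3
Round 3: Ashgrove=15 Elkhorn=13 Greywater=15 Ironridge=19 → close Ironridge (overflow 13)
  19÷3 = 6 each, +1 to first 1
Round 4: Ashgrove=22 Elkhorn=19 Greywater=21 → close Ashgrove (overflow 15)
  22÷2 = 11 each, +1 to first 0
Round 5: Elkhorn=30 Greywater=32 → close Greywater (overflow 24)
  32÷1 = 32 each, +1 to first 0

Closure order: Dunmere, Briarlake, Ironridge, Ashgrove, Greywater
Last habitat: Elkhorn with 62 animals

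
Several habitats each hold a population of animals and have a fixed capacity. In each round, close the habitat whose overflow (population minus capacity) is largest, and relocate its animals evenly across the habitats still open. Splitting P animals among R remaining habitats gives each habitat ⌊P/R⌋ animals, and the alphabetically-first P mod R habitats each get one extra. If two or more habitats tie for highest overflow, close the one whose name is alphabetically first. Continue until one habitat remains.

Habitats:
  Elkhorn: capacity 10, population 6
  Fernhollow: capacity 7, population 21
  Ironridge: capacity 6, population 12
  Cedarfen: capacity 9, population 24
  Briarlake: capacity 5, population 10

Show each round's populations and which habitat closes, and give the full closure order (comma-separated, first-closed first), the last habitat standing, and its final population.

Round 1: Briarlake=10 Cedarfen=24 Elkhorn=6 Fernhollow=21 Ironridge=12 → close Cedarfen (overflow 15)
  24÷4 = 6 each, +1 to first 0
Round 2: Briarlake=16 Elkhorn=12 Fernhollow=27 Ironridge=18 → close Fernhollow (overflow 20)
  27÷3 = 9 each, +1 to first 0
Round 3: Briarlake=25 Elkhorn=21 Ironridge=27 → close Ironridge (overflow 21)
  27÷2 = 13 each, +1 to first 1
Round 4: Briarlake=39 Elkhorn=34 → close Briarlake (overflow 34)
  39÷1 = 39 each, +1 to first 0

Closure order: Cedarfen, Fernhollow, Ironridge, Briarlake
Last habitat: Elkhorn with 73 animals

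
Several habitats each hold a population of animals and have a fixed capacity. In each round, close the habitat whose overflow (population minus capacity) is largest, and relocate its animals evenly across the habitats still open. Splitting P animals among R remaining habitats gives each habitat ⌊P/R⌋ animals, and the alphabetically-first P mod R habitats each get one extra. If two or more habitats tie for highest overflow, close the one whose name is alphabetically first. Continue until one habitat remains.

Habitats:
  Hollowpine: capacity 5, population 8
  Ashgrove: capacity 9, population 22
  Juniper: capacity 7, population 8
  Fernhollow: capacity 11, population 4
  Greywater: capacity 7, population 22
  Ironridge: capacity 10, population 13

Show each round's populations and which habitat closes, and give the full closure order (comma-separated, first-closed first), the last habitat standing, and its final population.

Round 1: Ashgrove=22 Fernhollow=4 Greywater=22 Hollowpine=8 Ironridge=13 Juniper=8 → close Greywater (overflow 15)
  22÷5 = 4 each, +1 to first 2
Round 2: Ashgrove=27 Fernhollow=9 Hollowpine=12 Ironridge=17 Juniper=12 → close Ashgrove (overflow 18)
  27÷4 = 6 each, +1 to first 3
Round 3: Fernhollow=16 Hollowpine=19 Ironridge=24 Juniper=18 → close Hollowpine (overflow 14)
  19÷3 = 6 each, +1 to first 1
Round 4: Fernhollow=23 Ironridge=30 Juniper=24 → close Ironridge (overflow 20)
  30÷2 = 15 each, +1 to first 0
Round 5: Fernhollow=38 Juniper=39 → close Juniper (overflow 32)
  39÷1 = 39 each, +1 to first 0

Closure order: Greywater, Ashgrove, Hollowpine, Ironridge, Juniper
Last habitat: Fernhollow with 77 animals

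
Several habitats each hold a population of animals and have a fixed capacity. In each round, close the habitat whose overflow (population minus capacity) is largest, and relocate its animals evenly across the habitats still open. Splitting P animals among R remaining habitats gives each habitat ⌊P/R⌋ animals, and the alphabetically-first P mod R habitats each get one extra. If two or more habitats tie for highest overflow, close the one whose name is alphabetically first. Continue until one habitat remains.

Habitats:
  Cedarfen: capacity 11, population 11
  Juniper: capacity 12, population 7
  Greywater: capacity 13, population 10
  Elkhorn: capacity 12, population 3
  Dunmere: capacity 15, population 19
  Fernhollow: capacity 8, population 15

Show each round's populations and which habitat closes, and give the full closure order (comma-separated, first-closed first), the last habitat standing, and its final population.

Closure order: Fernhollow, Dunmere, Cedarfen, Greywater, Juniper
Last habitat: Elkhorn with 65 animals

Round 1: Cedarfen=11 Dunmere=19 Elkhorn=3 Fernhollow=15 Greywater=10 Juniper=7 → close Fernhollow (overflow 7)
  15÷5 = 3 each, +1 to first 0
Round 2: Cedarfen=14 Dunmere=22 Elkhorn=6 Greywater=13 Juniper=10 → close Dunmere (overflow 7)
  22÷4 = 5 each, +1 to first 2
Round 3: Cedarfen=20 Elkhorn=12 Greywater=18 Juniper=15 → close Cedarfen (overflow 9)
  20÷3 = 6 each, +1 to first 2
Round 4: Elkhorn=19 Greywater=25 Juniper=21 → close Greywater (overflow 12)
  25÷2 = 12 each, +1 to first 1
Round 5: Elkhorn=32 Juniper=33 → close Juniper (overflow 21)
  33÷1 = 33 each, +1 to first 0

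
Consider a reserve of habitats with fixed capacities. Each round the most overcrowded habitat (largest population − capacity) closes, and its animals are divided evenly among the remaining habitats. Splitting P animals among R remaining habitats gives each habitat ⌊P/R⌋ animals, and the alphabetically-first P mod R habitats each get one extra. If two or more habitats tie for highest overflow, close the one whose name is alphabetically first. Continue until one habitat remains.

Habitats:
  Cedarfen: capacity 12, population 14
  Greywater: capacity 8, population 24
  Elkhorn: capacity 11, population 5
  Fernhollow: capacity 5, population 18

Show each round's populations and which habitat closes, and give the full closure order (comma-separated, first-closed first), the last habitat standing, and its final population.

Closure order: Greywater, Fernhollow, Cedarfen
Last habitat: Elkhorn with 61 animals

Round 1: Cedarfen=14 Elkhorn=5 Fernhollow=18 Greywater=24 → close Greywater (overflow 16)
  24÷3 = 8 each, +1 to first 0
Round 2: Cedarfen=22 Elkhorn=13 Fernhollow=26 → close Fernhollow (overflow 21)
  26÷2 = 13 each, +1 to first 0
Round 3: Cedarfen=35 Elkhorn=26 → close Cedarfen (overflow 23)
  35÷1 = 35 each, +1 to first 0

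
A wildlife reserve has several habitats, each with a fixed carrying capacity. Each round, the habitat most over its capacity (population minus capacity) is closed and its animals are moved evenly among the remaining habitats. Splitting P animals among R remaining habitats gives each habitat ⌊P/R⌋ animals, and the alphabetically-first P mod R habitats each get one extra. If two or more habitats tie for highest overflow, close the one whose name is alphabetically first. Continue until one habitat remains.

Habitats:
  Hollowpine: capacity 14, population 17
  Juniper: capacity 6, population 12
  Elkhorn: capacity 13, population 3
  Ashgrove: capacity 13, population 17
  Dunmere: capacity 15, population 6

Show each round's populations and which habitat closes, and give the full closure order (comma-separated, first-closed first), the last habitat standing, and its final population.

Round 1: Ashgrove=17 Dunmere=6 Elkhorn=3 Hollowpine=17 Juniper=12 → close Juniper (overflow 6)
  12÷4 = 3 each, +1 to first 0
Round 2: Ashgrove=20 Dunmere=9 Elkhorn=6 Hollowpine=20 → close Ashgrove (overflow 7)
  20÷3 = 6 each, +1 to first 2
Round 3: Dunmere=16 Elkhorn=13 Hollowpine=26 → close Hollowpine (overflow 12)
  26÷2 = 13 each, +1 to first 0
Round 4: Dunmere=29 Elkhorn=26 → close Dunmere (overflow 14)
  29÷1 = 29 each, +1 to first 0

Closure order: Juniper, Ashgrove, Hollowpine, Dunmere
Last habitat: Elkhorn with 55 animals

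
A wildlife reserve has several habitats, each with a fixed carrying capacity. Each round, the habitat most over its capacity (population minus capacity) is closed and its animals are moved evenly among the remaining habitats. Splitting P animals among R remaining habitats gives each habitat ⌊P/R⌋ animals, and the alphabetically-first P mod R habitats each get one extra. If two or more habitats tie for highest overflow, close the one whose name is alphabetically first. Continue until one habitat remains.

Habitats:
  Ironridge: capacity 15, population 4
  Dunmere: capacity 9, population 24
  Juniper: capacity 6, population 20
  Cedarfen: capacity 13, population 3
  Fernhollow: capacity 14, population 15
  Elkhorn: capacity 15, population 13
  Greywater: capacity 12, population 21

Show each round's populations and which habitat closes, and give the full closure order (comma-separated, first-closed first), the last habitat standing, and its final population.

Closure order: Dunmere, Juniper, Greywater, Fernhollow, Elkhorn, Cedarfen
Last habitat: Ironridge with 100 animals

Round 1: Cedarfen=3 Dunmere=24 Elkhorn=13 Fernhollow=15 Greywater=21 Ironridge=4 Juniper=20 → close Dunmere (overflow 15)
  24÷6 = 4 each, +1 to first 0
Round 2: Cedarfen=7 Elkhorn=17 Fernhollow=19 Greywater=25 Ironridge=8 Juniper=24 → close Juniper (overflow 18)
  24÷5 = 4 each, +1 to first 4
Round 3: Cedarfen=12 Elkhorn=22 Fernhollow=24 Greywater=30 Ironridge=12 → close Greywater (overflow 18)
  30÷4 = 7 each, +1 to first 2
Round 4: Cedarfen=20 Elkhorn=30 Fernhollow=31 Ironridge=19 → close Fernhollow (overflow 17)
  31÷3 = 10 each, +1 to first 1
Round 5: Cedarfen=31 Elkhorn=40 Ironridge=29 → close Elkhorn (overflow 25)
  40÷2 = 20 each, +1 to first 0
Round 6: Cedarfen=51 Ironridge=49 → close Cedarfen (overflow 38)
  51÷1 = 51 each, +1 to first 0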